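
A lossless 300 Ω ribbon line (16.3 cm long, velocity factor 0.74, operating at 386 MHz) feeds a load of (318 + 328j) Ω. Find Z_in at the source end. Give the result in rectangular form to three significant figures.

λ = v/f = 0.74·c / 386 MHz = 0.575 m
βl = 2π·l/λ = 2π × 0.283 = 102°
tan(βl) = tan(102°) = -4.69
Z_in = Z_0·(Z_L + jZ_0·tanβl)/(Z_0 + jZ_L·tanβl)
     = 300·(318 − j1080)/(1840 − j1490)

Z_in ≈ 117 − j80.8 Ω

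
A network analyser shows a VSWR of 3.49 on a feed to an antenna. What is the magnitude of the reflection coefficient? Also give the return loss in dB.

|Γ| ≈ 0.555; return loss ≈ 5.12 dB

|Γ| = (S − 1)/(S + 1) = (3.49 − 1)/(3.49 + 1) = 2.49/4.49
RL = −20·log₁₀|Γ| = −20·log₁₀(0.555)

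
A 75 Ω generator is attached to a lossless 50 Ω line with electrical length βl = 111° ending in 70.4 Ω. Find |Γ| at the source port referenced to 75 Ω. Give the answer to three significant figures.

tan(βl) = -2.61
Z_in = Z_0·(Z_L + jZ_0·tanβl)/(Z_0 + jZ_L·tanβl) = 37.9 + j8.85 Ω
Γ_s = (Z_in − Z_s)/(Z_in + Z_s) = (-37.1 + j8.85)/(113 + j8.85), |Γ_s| = 0.337

|Γ| ≈ 0.337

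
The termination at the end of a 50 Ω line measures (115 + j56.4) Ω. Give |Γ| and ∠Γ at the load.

Γ ≈ 0.494 ∠ 22.1°

Γ = (Z_L − Z_0)/(Z_L + Z_0) = (65 + j56.4)/(165 + j56.4)
|Γ| = 86.1/174 = 0.494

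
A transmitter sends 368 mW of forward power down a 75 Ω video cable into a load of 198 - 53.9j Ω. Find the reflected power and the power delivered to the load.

P_reflected ≈ 85.7 mW; P_delivered ≈ 282 mW

|Γ| = |(123 − j53.9)/(273 − j53.9)| = 0.483
|Γ|² = 0.233
P_refl = |Γ|²·P_inc = 85.7 mW, P_del = (1 − |Γ|²)·P_inc = 282 mW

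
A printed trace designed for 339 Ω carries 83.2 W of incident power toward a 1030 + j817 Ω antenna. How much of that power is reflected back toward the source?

P_reflected ≈ 37.5 W

|Γ| = |(691 + j817)/(1369 + j817)| = 0.671
|Γ|² = 0.45
P_refl = |Γ|²·P_inc = 37.5 W, P_del = (1 − |Γ|²)·P_inc = 45.7 W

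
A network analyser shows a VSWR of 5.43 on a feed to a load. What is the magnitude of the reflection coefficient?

|Γ| = (S − 1)/(S + 1) = (5.43 − 1)/(5.43 + 1) = 4.43/6.43

|Γ| ≈ 0.689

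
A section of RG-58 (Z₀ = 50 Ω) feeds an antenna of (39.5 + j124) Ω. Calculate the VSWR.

VSWR ≈ 9.74

Γ = (Z_L − Z_0)/(Z_L + Z_0) = (-10.5 + j124)/(89.5 + j124)
|Γ| = 124/153 = 0.814
VSWR = (1 + |Γ|)/(1 − |Γ|) = 1.81/0.186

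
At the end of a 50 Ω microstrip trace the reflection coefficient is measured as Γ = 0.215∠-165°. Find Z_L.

Z_L ≈ 32.6 − j3.81 Ω

Z_L = Z_0·(1 + Γ)/(1 − Γ) = 50·(0.792 − j0.0556)/(1.21 + j0.0556)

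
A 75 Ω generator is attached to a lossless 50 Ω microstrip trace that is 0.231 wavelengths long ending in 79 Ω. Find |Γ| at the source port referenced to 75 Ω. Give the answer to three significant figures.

βl = 2π × 0.231 = 83.2°
tan(βl) = 8.34
Z_in = Z_0·(Z_L + jZ_0·tanβl)/(Z_0 + jZ_L·tanβl) = 31.9 − j3.57 Ω
Γ_s = (Z_in − Z_s)/(Z_in + Z_s) = (-43.1 − j3.57)/(107 − j3.57), |Γ_s| = 0.404

|Γ| ≈ 0.404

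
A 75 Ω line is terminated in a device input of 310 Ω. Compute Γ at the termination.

Γ = 0.61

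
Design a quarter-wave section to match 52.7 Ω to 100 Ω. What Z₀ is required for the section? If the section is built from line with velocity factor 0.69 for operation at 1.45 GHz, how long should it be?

Z_qwt = √(Z_0·R_L) = √(100 × 52.7) = √5270
λ = 0.69·c/f = 0.143 m, so l = λ/4 = 0.0357 m

Z_qwt ≈ 72.6 Ω; length ≈ 3.57 cm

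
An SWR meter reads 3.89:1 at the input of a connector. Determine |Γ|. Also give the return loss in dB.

|Γ| ≈ 0.591; return loss ≈ 4.57 dB

|Γ| = (S − 1)/(S + 1) = (3.89 − 1)/(3.89 + 1) = 2.89/4.89
RL = −20·log₁₀|Γ| = −20·log₁₀(0.591)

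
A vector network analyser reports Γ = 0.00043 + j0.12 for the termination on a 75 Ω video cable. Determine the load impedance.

Z_L ≈ 72.9 + j17.8 Ω

Z_L = Z_0·(1 + Γ)/(1 − Γ) = 75·(1 + j0.12)/(1 − j0.12)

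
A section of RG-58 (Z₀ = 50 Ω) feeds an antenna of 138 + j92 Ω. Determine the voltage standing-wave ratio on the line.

VSWR ≈ 4.11

Γ = (Z_L − Z_0)/(Z_L + Z_0) = (88 + j92)/(188 + j92)
|Γ| = 127/209 = 0.608
VSWR = (1 + |Γ|)/(1 − |Γ|) = 1.61/0.392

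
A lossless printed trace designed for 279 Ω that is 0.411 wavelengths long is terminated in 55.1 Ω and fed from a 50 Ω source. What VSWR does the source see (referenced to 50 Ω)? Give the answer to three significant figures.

βl = 2π × 0.411 = 148°
tan(βl) = -0.626
Z_in = Z_0·(Z_L + jZ_0·tanβl)/(Z_0 + jZ_L·tanβl) = 75.5 − j165 Ω
Γ_s = (Z_in − Z_s)/(Z_in + Z_s) = (25.5 − j165)/(126 − j165), |Γ_s| = 0.806
VSWR = (1 + |Γ_s|)/(1 − |Γ_s|)

VSWR ≈ 9.3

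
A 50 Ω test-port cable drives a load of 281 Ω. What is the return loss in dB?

Γ = (281 − 50)/(281 + 50) = 0.698
RL = −20·log₁₀|Γ| = −20·log₁₀(0.698)

RL ≈ 3.12 dB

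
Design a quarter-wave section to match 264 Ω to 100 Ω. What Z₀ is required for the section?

Z_qwt ≈ 162 Ω

Z_qwt = √(Z_0·R_L) = √(100 × 264) = √26400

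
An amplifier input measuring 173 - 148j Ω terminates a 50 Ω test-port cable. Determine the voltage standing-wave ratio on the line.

VSWR ≈ 6.12

Γ = (Z_L − Z_0)/(Z_L + Z_0) = (123 − j148)/(223 − j148)
|Γ| = 192/268 = 0.719
VSWR = (1 + |Γ|)/(1 − |Γ|) = 1.72/0.281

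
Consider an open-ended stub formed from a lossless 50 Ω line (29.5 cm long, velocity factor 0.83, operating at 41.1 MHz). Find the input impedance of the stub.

Z_in ≈ −j158 Ω

λ = v/f = 0.83·c / 41.1 MHz = 6.06 m
βl = 2π·l/λ = 2π × 0.0487 = 17.5°
tan(βl) = 0.316
For an open-ended stub, Z_in = −jZ_0·cot(βl) = −jZ_0/tan(βl)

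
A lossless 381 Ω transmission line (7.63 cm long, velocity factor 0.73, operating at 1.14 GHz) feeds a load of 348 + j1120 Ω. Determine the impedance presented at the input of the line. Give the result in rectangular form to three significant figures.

Z_in ≈ 50.4 + j270 Ω

λ = v/f = 0.73·c / 1.14 GHz = 0.192 m
βl = 2π·l/λ = 2π × 0.397 = 143°
tan(βl) = tan(143°) = -0.754
Z_in = Z_0·(Z_L + jZ_0·tanβl)/(Z_0 + jZ_L·tanβl)
     = 381·(348 + j833)/(1230 − j262)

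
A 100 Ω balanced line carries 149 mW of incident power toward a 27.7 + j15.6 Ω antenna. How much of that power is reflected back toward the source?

P_reflected ≈ 49.3 mW

|Γ| = |(-72.3 + j15.6)/(127.7 + j15.6)| = 0.575
|Γ|² = 0.331
P_refl = |Γ|²·P_inc = 49.3 mW, P_del = (1 − |Γ|²)·P_inc = 99.7 mW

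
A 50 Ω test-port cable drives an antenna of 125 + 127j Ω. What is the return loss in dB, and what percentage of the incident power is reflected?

Γ = (75 + j127)/(175 + j127), |Γ| = 0.682
RL = −20·log₁₀(0.682) = 3.32 dB
P_refl/P_inc = |Γ|² = 0.465

RL ≈ 3.32 dB; 46.5% of incident power reflected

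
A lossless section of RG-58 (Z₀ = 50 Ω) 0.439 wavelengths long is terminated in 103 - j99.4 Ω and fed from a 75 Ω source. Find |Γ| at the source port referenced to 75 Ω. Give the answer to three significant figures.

|Γ| ≈ 0.485

βl = 2π × 0.439 = 158°
tan(βl) = -0.403
Z_in = Z_0·(Z_L + jZ_0·tanβl)/(Z_0 + jZ_L·tanβl) = 164 + j84.8 Ω
Γ_s = (Z_in − Z_s)/(Z_in + Z_s) = (89.2 + j84.8)/(239 + j84.8), |Γ_s| = 0.485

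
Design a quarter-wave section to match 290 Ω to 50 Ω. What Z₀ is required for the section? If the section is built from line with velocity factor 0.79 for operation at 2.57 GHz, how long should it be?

Z_qwt = √(Z_0·R_L) = √(50 × 290) = √14500
λ = 0.79·c/f = 0.0922 m, so l = λ/4 = 0.0231 m

Z_qwt ≈ 120 Ω; length ≈ 2.31 cm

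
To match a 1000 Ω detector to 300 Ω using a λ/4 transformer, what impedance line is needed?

Z_qwt ≈ 548 Ω

Z_qwt = √(Z_0·R_L) = √(300 × 1000) = √300000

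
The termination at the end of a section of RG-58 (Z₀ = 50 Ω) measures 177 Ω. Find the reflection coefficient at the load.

Γ = (Z_L − Z_0)/(Z_L + Z_0) = (177 − 50)/(177 + 50) = 127/227

Γ = 0.559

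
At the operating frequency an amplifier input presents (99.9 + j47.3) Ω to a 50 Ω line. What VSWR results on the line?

Γ = (Z_L − Z_0)/(Z_L + Z_0) = (49.9 + j47.3)/(149.9 + j47.3)
|Γ| = 68.8/157 = 0.437
VSWR = (1 + |Γ|)/(1 − |Γ|) = 1.44/0.563

VSWR ≈ 2.56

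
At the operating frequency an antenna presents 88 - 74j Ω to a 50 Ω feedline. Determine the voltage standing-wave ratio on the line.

VSWR ≈ 3.27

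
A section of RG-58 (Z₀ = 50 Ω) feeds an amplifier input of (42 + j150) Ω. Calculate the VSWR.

Γ = (Z_L − Z_0)/(Z_L + Z_0) = (-8 + j150)/(92 + j150)
|Γ| = 150/176 = 0.854
VSWR = (1 + |Γ|)/(1 − |Γ|) = 1.85/0.146

VSWR ≈ 12.7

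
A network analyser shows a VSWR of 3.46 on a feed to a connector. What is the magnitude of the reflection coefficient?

|Γ| ≈ 0.552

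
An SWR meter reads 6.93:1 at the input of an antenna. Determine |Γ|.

|Γ| ≈ 0.748

|Γ| = (S − 1)/(S + 1) = (6.93 − 1)/(6.93 + 1) = 5.93/7.93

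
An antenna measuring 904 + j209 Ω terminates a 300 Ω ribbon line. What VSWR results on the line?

VSWR ≈ 3.19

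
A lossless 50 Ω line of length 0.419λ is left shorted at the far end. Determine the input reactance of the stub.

X_in ≈ -27.9 Ω (capacitive)

βl = 2π × 0.419 = 151°
tan(βl) = -0.558
For a shorted stub, Z_in = jZ_0·tan(βl)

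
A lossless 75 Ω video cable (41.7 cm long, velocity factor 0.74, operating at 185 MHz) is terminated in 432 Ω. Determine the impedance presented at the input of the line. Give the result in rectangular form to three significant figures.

Z_in ≈ 19.2 + j50.4 Ω

λ = v/f = 0.74·c / 185 MHz = 1.2 m
βl = 2π·l/λ = 2π × 0.347 = 125°
tan(βl) = tan(125°) = -1.42
Z_in = Z_0·(Z_L + jZ_0·tanβl)/(Z_0 + jZ_L·tanβl)
     = 75·(432 − j107)/(75 − j615)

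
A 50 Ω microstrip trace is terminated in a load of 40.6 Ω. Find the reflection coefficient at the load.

Γ = (Z_L − Z_0)/(Z_L + Z_0) = (40.6 − 50)/(40.6 + 50) = -9.4/90.6

Γ = -0.104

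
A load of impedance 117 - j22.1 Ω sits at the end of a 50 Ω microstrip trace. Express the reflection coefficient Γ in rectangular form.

Γ ≈ 0.412 − j0.0779

Γ = (Z_L − Z_0)/(Z_L + Z_0) = (67 − j22.1)/(167 − j22.1)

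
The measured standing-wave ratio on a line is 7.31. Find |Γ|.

|Γ| = (S − 1)/(S + 1) = (7.31 − 1)/(7.31 + 1) = 6.31/8.31

|Γ| ≈ 0.759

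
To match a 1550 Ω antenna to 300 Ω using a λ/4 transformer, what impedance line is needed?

Z_qwt ≈ 682 Ω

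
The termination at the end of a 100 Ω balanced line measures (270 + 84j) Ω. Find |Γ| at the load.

|Γ| ≈ 0.5

Γ = (Z_L − Z_0)/(Z_L + Z_0) = (170 + j84)/(370 + j84)
|Γ| = 190/379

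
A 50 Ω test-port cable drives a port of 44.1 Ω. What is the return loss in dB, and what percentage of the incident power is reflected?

RL ≈ 24.1 dB; 0.393% of incident power reflected

Γ = (44.1 − 50)/(44.1 + 50) = -0.0627
RL = −20·log₁₀(0.0627) = 24.1 dB
P_refl/P_inc = |Γ|² = 0.00393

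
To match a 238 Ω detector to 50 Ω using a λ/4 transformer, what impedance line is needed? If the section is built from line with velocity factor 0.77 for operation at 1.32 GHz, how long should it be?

Z_qwt = √(Z_0·R_L) = √(50 × 238) = √11900
λ = 0.77·c/f = 0.175 m, so l = λ/4 = 0.0437 m

Z_qwt ≈ 109 Ω; length ≈ 4.38 cm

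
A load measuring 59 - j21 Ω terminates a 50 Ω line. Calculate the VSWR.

VSWR ≈ 1.52

Γ = (Z_L − Z_0)/(Z_L + Z_0) = (9 − j21)/(109 − j21)
|Γ| = 22.8/111 = 0.206
VSWR = (1 + |Γ|)/(1 − |Γ|) = 1.21/0.794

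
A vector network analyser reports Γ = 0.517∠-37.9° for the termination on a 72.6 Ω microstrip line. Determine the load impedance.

Z_L ≈ 118 − j102 Ω

Z_L = Z_0·(1 + Γ)/(1 − Γ) = 72.6·(1.41 − j0.318)/(0.592 + j0.318)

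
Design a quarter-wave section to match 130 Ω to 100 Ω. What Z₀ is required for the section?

Z_qwt = √(Z_0·R_L) = √(100 × 130) = √13000

Z_qwt ≈ 114 Ω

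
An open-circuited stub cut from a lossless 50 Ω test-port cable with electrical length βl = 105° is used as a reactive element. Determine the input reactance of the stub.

tan(βl) = -3.73
For an open-circuited stub, Z_in = −jZ_0·cot(βl) = −jZ_0/tan(βl)

X_in ≈ 13.4 Ω (inductive)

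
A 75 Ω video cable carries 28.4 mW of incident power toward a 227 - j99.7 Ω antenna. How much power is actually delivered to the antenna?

|Γ| = |(152 − j99.7)/(302 − j99.7)| = 0.572
|Γ|² = 0.327
P_refl = |Γ|²·P_inc = 9.28 mW, P_del = (1 − |Γ|²)·P_inc = 19.1 mW

P_delivered ≈ 19.1 mW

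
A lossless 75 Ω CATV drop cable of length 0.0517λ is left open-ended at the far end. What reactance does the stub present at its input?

βl = 2π × 0.0517 = 18.6°
tan(βl) = 0.337
For an open-ended stub, Z_in = −jZ_0·cot(βl) = −jZ_0/tan(βl)

X_in ≈ -223 Ω (capacitive)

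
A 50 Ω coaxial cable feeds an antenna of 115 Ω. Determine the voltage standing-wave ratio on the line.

VSWR ≈ 2.3

For a purely resistive load, VSWR = R_L/Z_0 or Z_0/R_L (whichever > 1) = 115/50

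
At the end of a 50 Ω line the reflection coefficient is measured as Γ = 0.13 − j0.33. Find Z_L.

Z_L ≈ 50.5 − j38.1 Ω

Z_L = Z_0·(1 + Γ)/(1 − Γ) = 50·(1.13 − j0.33)/(0.87 + j0.33)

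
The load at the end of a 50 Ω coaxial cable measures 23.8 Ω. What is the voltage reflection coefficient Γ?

Γ = -0.355

Γ = (Z_L − Z_0)/(Z_L + Z_0) = (23.8 − 50)/(23.8 + 50) = -26.2/73.8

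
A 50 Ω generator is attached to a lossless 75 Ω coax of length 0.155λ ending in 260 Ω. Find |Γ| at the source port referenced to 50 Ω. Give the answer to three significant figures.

|Γ| ≈ 0.532

βl = 2π × 0.155 = 55.8°
tan(βl) = 1.47
Z_in = Z_0·(Z_L + jZ_0·tanβl)/(Z_0 + jZ_L·tanβl) = 30.5 − j45 Ω
Γ_s = (Z_in − Z_s)/(Z_in + Z_s) = (-19.5 − j45)/(80.5 − j45), |Γ_s| = 0.532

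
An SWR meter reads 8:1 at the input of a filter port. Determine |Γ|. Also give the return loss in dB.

|Γ| ≈ 0.778; return loss ≈ 2.18 dB

|Γ| = (S − 1)/(S + 1) = (8 − 1)/(8 + 1) = 7/9
RL = −20·log₁₀|Γ| = −20·log₁₀(0.778)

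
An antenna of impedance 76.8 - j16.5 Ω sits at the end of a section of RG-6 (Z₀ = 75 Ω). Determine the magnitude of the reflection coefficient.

Γ = (Z_L − Z_0)/(Z_L + Z_0) = (1.8 − j16.5)/(151.8 − j16.5)
|Γ| = 16.6/153

|Γ| ≈ 0.109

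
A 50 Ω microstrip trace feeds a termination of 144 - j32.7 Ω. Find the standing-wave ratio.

VSWR ≈ 3.05

Γ = (Z_L − Z_0)/(Z_L + Z_0) = (94 − j32.7)/(194 − j32.7)
|Γ| = 99.5/197 = 0.506
VSWR = (1 + |Γ|)/(1 − |Γ|) = 1.51/0.494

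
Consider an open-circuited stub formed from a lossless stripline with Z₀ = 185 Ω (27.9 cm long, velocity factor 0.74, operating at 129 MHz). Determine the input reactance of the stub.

X_in ≈ -114 Ω (capacitive)

λ = v/f = 0.74·c / 129 MHz = 1.72 m
βl = 2π·l/λ = 2π × 0.162 = 58.4°
tan(βl) = 1.62
For an open-circuited stub, Z_in = −jZ_0·cot(βl) = −jZ_0/tan(βl)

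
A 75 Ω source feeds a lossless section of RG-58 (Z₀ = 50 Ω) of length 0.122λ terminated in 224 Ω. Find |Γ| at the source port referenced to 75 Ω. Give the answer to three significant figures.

βl = 2π × 0.122 = 43.9°
tan(βl) = 0.963
Z_in = Z_0·(Z_L + jZ_0·tanβl)/(Z_0 + jZ_L·tanβl) = 22 − j46.8 Ω
Γ_s = (Z_in − Z_s)/(Z_in + Z_s) = (-53 − j46.8)/(97 − j46.8), |Γ_s| = 0.656

|Γ| ≈ 0.656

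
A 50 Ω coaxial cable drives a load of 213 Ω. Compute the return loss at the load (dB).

RL ≈ 4.16 dB

Γ = (213 − 50)/(213 + 50) = 0.62
RL = −20·log₁₀|Γ| = −20·log₁₀(0.62)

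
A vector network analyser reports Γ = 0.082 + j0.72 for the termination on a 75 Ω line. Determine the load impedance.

Z_L ≈ 26.2 + j79.3 Ω

Z_L = Z_0·(1 + Γ)/(1 − Γ) = 75·(1.08 + j0.72)/(0.918 − j0.72)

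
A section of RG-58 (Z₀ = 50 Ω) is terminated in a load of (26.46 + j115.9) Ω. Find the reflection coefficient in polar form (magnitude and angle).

Γ ≈ 0.852 ∠ 44.9°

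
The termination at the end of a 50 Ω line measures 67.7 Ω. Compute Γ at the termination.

Γ = (Z_L − Z_0)/(Z_L + Z_0) = (67.7 − 50)/(67.7 + 50) = 17.7/117.7

Γ = 0.15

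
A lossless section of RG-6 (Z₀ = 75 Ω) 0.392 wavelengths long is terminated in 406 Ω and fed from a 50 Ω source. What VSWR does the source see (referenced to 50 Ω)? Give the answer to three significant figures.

βl = 2π × 0.392 = 141°
tan(βl) = -0.806
Z_in = Z_0·(Z_L + jZ_0·tanβl)/(Z_0 + jZ_L·tanβl) = 33.4 + j85.4 Ω
Γ_s = (Z_in − Z_s)/(Z_in + Z_s) = (-16.6 + j85.4)/(83.4 + j85.4), |Γ_s| = 0.729
VSWR = (1 + |Γ_s|)/(1 − |Γ_s|)

VSWR ≈ 6.37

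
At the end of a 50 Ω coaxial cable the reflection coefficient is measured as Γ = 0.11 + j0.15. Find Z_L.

Z_L ≈ 59.3 + j18.4 Ω

Z_L = Z_0·(1 + Γ)/(1 − Γ) = 50·(1.11 + j0.15)/(0.89 − j0.15)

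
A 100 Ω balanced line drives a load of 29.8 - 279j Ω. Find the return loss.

RL ≈ 0.584 dB

Γ = (-70.2 − j279)/(129.8 − j279), |Γ| = 0.935
RL = −20·log₁₀|Γ| = −20·log₁₀(0.935)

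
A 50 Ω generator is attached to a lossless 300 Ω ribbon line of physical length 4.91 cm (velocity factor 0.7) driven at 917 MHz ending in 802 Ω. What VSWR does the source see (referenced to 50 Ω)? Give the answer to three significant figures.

λ = v/f = 0.7·c / 917 MHz = 0.229 m
βl = 2π·l/λ = 2π × 0.214 = 77.2°
tan(βl) = 4.4
Z_in = Z_0·(Z_L + jZ_0·tanβl)/(Z_0 + jZ_L·tanβl) = 117 − j58.3 Ω
Γ_s = (Z_in − Z_s)/(Z_in + Z_s) = (67.2 − j58.3)/(167 − j58.3), |Γ_s| = 0.502
VSWR = (1 + |Γ_s|)/(1 − |Γ_s|)

VSWR ≈ 3.02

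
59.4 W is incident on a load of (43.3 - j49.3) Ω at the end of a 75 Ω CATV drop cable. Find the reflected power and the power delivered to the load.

P_reflected ≈ 12.4 W; P_delivered ≈ 47 W

|Γ| = |(-31.7 − j49.3)/(118.3 − j49.3)| = 0.457
|Γ|² = 0.209
P_refl = |Γ|²·P_inc = 12.4 W, P_del = (1 − |Γ|²)·P_inc = 47 W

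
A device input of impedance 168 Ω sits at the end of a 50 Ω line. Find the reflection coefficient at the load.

Γ = 0.541

Γ = (Z_L − Z_0)/(Z_L + Z_0) = (168 − 50)/(168 + 50) = 118/218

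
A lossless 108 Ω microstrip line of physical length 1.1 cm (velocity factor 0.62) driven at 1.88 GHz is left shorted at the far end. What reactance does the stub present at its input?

X_in ≈ 90.7 Ω (inductive)

λ = v/f = 0.62·c / 1.88 GHz = 0.0989 m
βl = 2π·l/λ = 2π × 0.111 = 40°
tan(βl) = 0.84
For a shorted stub, Z_in = jZ_0·tan(βl)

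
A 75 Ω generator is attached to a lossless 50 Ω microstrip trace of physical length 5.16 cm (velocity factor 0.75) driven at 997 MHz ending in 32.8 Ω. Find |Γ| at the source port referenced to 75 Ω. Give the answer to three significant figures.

|Γ| ≈ 0.0574

λ = v/f = 0.75·c / 997 MHz = 0.226 m
βl = 2π·l/λ = 2π × 0.229 = 82.3°
tan(βl) = 7.41
Z_in = Z_0·(Z_L + jZ_0·tanβl)/(Z_0 + jZ_L·tanβl) = 74.5 + j8.57 Ω
Γ_s = (Z_in − Z_s)/(Z_in + Z_s) = (-0.544 + j8.57)/(149 + j8.57), |Γ_s| = 0.0574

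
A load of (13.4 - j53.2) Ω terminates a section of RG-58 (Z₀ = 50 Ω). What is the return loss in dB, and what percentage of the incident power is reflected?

RL ≈ 2.16 dB; 60.9% of incident power reflected

Γ = (-36.6 − j53.2)/(63.4 − j53.2), |Γ| = 0.78
RL = −20·log₁₀(0.78) = 2.16 dB
P_refl/P_inc = |Γ|² = 0.609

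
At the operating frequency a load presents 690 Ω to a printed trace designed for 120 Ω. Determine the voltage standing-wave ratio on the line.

Γ = (690 − 120)/(690 + 120) = 0.704
VSWR = (1 + 0.704)/(1 − 0.704)

VSWR ≈ 5.75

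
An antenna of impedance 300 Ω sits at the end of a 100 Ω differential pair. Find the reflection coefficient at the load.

Γ = 0.5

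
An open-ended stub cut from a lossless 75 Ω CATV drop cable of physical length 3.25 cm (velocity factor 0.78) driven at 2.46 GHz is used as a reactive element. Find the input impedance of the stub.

Z_in ≈ +j48.7 Ω

λ = v/f = 0.78·c / 2.46 GHz = 0.0951 m
βl = 2π·l/λ = 2π × 0.342 = 123°
tan(βl) = -1.54
For an open-ended stub, Z_in = −jZ_0·cot(βl) = −jZ_0/tan(βl)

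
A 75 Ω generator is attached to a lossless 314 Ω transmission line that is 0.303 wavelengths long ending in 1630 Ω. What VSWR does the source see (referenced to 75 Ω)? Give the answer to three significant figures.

βl = 2π × 0.303 = 109°
tan(βl) = -2.89
Z_in = Z_0·(Z_L + jZ_0·tanβl)/(Z_0 + jZ_L·tanβl) = 67.4 + j104 Ω
Γ_s = (Z_in − Z_s)/(Z_in + Z_s) = (-7.57 + j104)/(142 + j104), |Γ_s| = 0.592
VSWR = (1 + |Γ_s|)/(1 − |Γ_s|)

VSWR ≈ 3.9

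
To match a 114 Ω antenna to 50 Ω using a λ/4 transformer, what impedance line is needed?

Z_qwt = √(Z_0·R_L) = √(50 × 114) = √5700

Z_qwt ≈ 75.5 Ω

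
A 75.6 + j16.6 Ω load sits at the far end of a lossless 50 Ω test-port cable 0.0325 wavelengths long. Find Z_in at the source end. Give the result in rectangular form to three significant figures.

Z_in ≈ 81.7 + j1.48 Ω

βl = 2π × 0.0325 = 11.7°
tan(βl) = tan(11.7°) = 0.207
Z_in = Z_0·(Z_L + jZ_0·tanβl)/(Z_0 + jZ_L·tanβl)
     = 50·(75.6 + j27)/(46.6 + j15.7)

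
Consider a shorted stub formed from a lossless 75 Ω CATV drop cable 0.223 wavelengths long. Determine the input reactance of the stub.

X_in ≈ 438 Ω (inductive)

βl = 2π × 0.223 = 80.3°
tan(βl) = 5.84
For a shorted stub, Z_in = jZ_0·tan(βl)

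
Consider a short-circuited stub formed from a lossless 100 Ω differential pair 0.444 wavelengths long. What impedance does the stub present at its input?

Z_in ≈ −j36.7 Ω

βl = 2π × 0.444 = 160°
tan(βl) = -0.367
For a short-circuited stub, Z_in = jZ_0·tan(βl)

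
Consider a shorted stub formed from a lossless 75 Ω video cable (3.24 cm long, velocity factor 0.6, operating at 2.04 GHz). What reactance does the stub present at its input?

X_in ≈ -82.7 Ω (capacitive)

λ = v/f = 0.6·c / 2.04 GHz = 0.0882 m
βl = 2π·l/λ = 2π × 0.367 = 132°
tan(βl) = -1.1
For a shorted stub, Z_in = jZ_0·tan(βl)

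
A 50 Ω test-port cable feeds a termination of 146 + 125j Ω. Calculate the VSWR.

VSWR ≈ 5.21

Γ = (Z_L − Z_0)/(Z_L + Z_0) = (96 + j125)/(196 + j125)
|Γ| = 158/232 = 0.678
VSWR = (1 + |Γ|)/(1 − |Γ|) = 1.68/0.322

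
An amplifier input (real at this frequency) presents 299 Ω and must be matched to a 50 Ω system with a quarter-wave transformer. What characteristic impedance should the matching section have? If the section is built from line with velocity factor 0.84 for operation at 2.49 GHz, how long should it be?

Z_qwt ≈ 122 Ω; length ≈ 2.53 cm

Z_qwt = √(Z_0·R_L) = √(50 × 299) = √14950
λ = 0.84·c/f = 0.101 m, so l = λ/4 = 0.0253 m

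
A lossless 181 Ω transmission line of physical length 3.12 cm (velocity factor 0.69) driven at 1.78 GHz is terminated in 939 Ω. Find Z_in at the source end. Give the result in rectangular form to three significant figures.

λ = v/f = 0.69·c / 1.78 GHz = 0.116 m
βl = 2π·l/λ = 2π × 0.268 = 96.6°
tan(βl) = tan(96.6°) = -8.66
Z_in = Z_0·(Z_L + jZ_0·tanβl)/(Z_0 + jZ_L·tanβl)
     = 181·(939 − j1570)/(181 − j8140)

Z_in ≈ 35.3 + j20.1 Ω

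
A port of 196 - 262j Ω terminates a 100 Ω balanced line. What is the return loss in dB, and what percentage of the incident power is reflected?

RL ≈ 3.03 dB; 49.8% of incident power reflected

Γ = (96 − j262)/(296 − j262), |Γ| = 0.706
RL = −20·log₁₀(0.706) = 3.03 dB
P_refl/P_inc = |Γ|² = 0.498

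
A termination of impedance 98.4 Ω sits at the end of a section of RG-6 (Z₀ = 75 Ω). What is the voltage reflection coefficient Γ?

Γ = (Z_L − Z_0)/(Z_L + Z_0) = (98.4 − 75)/(98.4 + 75) = 23.4/173.4

Γ = 0.135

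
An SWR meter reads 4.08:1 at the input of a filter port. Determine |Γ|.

|Γ| ≈ 0.606

|Γ| = (S − 1)/(S + 1) = (4.08 − 1)/(4.08 + 1) = 3.08/5.08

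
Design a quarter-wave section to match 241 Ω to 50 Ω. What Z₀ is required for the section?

Z_qwt = √(Z_0·R_L) = √(50 × 241) = √12050

Z_qwt ≈ 110 Ω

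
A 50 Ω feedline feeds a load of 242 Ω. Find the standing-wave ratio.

Γ = (242 − 50)/(242 + 50) = 0.658
VSWR = (1 + 0.658)/(1 − 0.658)

VSWR ≈ 4.84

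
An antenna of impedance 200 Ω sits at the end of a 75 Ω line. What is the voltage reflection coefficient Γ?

Γ = 0.455

Γ = (Z_L − Z_0)/(Z_L + Z_0) = (200 − 75)/(200 + 75) = 125/275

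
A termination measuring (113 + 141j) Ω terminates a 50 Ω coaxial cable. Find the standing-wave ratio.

VSWR ≈ 6.06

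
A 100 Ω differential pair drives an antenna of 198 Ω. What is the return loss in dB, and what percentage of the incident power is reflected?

Γ = (198 − 100)/(198 + 100) = 0.329
RL = −20·log₁₀(0.329) = 9.66 dB
P_refl/P_inc = |Γ|² = 0.108

RL ≈ 9.66 dB; 10.8% of incident power reflected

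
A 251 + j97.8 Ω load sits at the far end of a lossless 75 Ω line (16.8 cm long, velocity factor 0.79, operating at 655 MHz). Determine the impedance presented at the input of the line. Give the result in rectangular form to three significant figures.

λ = v/f = 0.79·c / 655 MHz = 0.362 m
βl = 2π·l/λ = 2π × 0.464 = 167°
tan(βl) = tan(167°) = -0.228
Z_in = Z_0·(Z_L + jZ_0·tanβl)/(Z_0 + jZ_L·tanβl)
     = 75·(251 + j80.7)/(97.3 − j57.3)

Z_in ≈ 117 + j131 Ω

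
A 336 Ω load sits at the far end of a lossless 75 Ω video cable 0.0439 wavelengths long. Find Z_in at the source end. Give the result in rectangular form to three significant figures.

βl = 2π × 0.0439 = 15.8°
tan(βl) = tan(15.8°) = 0.283
Z_in = Z_0·(Z_L + jZ_0·tanβl)/(Z_0 + jZ_L·tanβl)
     = 75·(336 + j21.2)/(75 + j95.1)

Z_in ≈ 139 − j155 Ω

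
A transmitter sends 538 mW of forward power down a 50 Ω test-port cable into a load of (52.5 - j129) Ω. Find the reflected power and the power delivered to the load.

P_reflected ≈ 330 mW; P_delivered ≈ 208 mW

|Γ| = |(2.5 − j129)/(102.5 − j129)| = 0.783
|Γ|² = 0.613
P_refl = |Γ|²·P_inc = 330 mW, P_del = (1 − |Γ|²)·P_inc = 208 mW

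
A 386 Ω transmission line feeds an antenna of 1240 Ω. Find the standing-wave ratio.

VSWR ≈ 3.21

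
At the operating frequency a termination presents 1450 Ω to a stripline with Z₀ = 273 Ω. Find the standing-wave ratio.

Γ = (1450 − 273)/(1450 + 273) = 0.683
VSWR = (1 + 0.683)/(1 − 0.683)

VSWR ≈ 5.31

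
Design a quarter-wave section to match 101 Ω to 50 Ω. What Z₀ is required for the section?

Z_qwt = √(Z_0·R_L) = √(50 × 101) = √5050

Z_qwt ≈ 71.1 Ω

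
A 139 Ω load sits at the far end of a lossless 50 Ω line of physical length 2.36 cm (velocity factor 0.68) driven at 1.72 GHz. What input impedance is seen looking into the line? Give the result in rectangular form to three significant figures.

Z_in ≈ 19.7 − j14.2 Ω

λ = v/f = 0.68·c / 1.72 GHz = 0.119 m
βl = 2π·l/λ = 2π × 0.199 = 71.6°
tan(βl) = tan(71.6°) = 3.01
Z_in = Z_0·(Z_L + jZ_0·tanβl)/(Z_0 + jZ_L·tanβl)
     = 50·(139 + j151)/(50 + j419)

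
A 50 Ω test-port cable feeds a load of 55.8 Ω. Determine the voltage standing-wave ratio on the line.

VSWR ≈ 1.12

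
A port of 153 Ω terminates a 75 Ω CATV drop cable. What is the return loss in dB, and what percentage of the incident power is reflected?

RL ≈ 9.32 dB; 11.7% of incident power reflected

Γ = (153 − 75)/(153 + 75) = 0.342
RL = −20·log₁₀(0.342) = 9.32 dB
P_refl/P_inc = |Γ|² = 0.117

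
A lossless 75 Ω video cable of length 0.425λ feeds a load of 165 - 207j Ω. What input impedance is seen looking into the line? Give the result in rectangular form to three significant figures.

Z_in ≈ 146 + j200 Ω

βl = 2π × 0.425 = 153°
tan(βl) = tan(153°) = -0.51
Z_in = Z_0·(Z_L + jZ_0·tanβl)/(Z_0 + jZ_L·tanβl)
     = 75·(165 − j245)/(-30.5 − j84.1)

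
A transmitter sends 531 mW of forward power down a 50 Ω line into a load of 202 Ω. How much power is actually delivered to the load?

Γ = (202 − 50)/(202 + 50) = 0.603
|Γ|² = 0.364
P_refl = |Γ|²·P_inc = 193 mW, P_del = (1 − |Γ|²)·P_inc = 338 mW

P_delivered ≈ 338 mW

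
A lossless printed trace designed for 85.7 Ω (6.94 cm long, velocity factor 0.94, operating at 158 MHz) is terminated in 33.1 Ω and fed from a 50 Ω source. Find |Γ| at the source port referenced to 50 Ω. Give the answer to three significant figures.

|Γ| ≈ 0.271

λ = v/f = 0.94·c / 158 MHz = 1.78 m
βl = 2π·l/λ = 2π × 0.0389 = 14°
tan(βl) = 0.249
Z_in = Z_0·(Z_L + jZ_0·tanβl)/(Z_0 + jZ_L·tanβl) = 34.8 + j18 Ω
Γ_s = (Z_in − Z_s)/(Z_in + Z_s) = (-15.2 + j18)/(84.8 + j18), |Γ_s| = 0.271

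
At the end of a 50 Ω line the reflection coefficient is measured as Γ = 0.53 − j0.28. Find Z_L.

Z_L = Z_0·(1 + Γ)/(1 − Γ) = 50·(1.53 − j0.28)/(0.47 + j0.28)

Z_L ≈ 107 − j93.6 Ω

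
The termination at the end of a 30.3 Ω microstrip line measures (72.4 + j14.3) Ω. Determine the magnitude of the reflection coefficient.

Γ = (Z_L − Z_0)/(Z_L + Z_0) = (42.1 + j14.3)/(102.7 + j14.3)
|Γ| = 44.5/104

|Γ| ≈ 0.429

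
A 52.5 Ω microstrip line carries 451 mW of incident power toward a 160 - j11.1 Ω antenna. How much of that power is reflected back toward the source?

P_reflected ≈ 116 mW

|Γ| = |(107.5 − j11.1)/(212.5 − j11.1)| = 0.508
|Γ|² = 0.258
P_refl = |Γ|²·P_inc = 116 mW, P_del = (1 − |Γ|²)·P_inc = 335 mW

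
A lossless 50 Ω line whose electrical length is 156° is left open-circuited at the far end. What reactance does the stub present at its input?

tan(βl) = -0.445
For an open-circuited stub, Z_in = −jZ_0·cot(βl) = −jZ_0/tan(βl)

X_in ≈ 112 Ω (inductive)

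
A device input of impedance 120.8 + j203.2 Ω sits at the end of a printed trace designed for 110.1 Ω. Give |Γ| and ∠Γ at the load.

Γ = (Z_L − Z_0)/(Z_L + Z_0) = (10.7 + j203.2)/(230.9 + j203.2)
|Γ| = 203/308 = 0.662

Γ ≈ 0.662 ∠ 45.6°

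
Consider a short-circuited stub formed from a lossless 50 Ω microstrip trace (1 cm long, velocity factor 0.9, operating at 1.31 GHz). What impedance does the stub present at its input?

Z_in ≈ +j15.7 Ω

λ = v/f = 0.9·c / 1.31 GHz = 0.206 m
βl = 2π·l/λ = 2π × 0.0485 = 17.5°
tan(βl) = 0.315
For a short-circuited stub, Z_in = jZ_0·tan(βl)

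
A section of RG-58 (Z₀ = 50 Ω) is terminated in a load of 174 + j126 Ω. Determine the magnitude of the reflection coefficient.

|Γ| ≈ 0.688

Γ = (Z_L − Z_0)/(Z_L + Z_0) = (124 + j126)/(224 + j126)
|Γ| = 177/257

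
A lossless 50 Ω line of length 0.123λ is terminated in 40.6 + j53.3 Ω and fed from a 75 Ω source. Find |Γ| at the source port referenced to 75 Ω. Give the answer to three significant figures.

|Γ| ≈ 0.368

βl = 2π × 0.123 = 44.3°
tan(βl) = 0.975
Z_in = Z_0·(Z_L + jZ_0·tanβl)/(Z_0 + jZ_L·tanβl) = 126 − j57.6 Ω
Γ_s = (Z_in − Z_s)/(Z_in + Z_s) = (51 − j57.6)/(201 − j57.6), |Γ_s| = 0.368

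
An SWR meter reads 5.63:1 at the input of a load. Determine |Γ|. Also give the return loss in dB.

|Γ| = (S − 1)/(S + 1) = (5.63 − 1)/(5.63 + 1) = 4.63/6.63
RL = −20·log₁₀|Γ| = −20·log₁₀(0.698)

|Γ| ≈ 0.698; return loss ≈ 3.12 dB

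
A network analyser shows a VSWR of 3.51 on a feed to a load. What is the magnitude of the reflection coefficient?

|Γ| ≈ 0.557

|Γ| = (S − 1)/(S + 1) = (3.51 − 1)/(3.51 + 1) = 2.51/4.51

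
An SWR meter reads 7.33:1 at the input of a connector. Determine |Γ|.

|Γ| ≈ 0.76

|Γ| = (S − 1)/(S + 1) = (7.33 − 1)/(7.33 + 1) = 6.33/8.33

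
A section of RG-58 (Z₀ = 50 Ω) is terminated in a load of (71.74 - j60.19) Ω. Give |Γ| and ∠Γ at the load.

Γ = (Z_L − Z_0)/(Z_L + Z_0) = (21.74 − j60.19)/(121.7 − j60.19)
|Γ| = 64/136 = 0.471

Γ ≈ 0.471 ∠ -43.8°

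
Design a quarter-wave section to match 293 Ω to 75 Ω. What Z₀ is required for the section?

Z_qwt ≈ 148 Ω

Z_qwt = √(Z_0·R_L) = √(75 × 293) = √21980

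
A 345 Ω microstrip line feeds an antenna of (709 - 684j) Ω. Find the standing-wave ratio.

Γ = (Z_L − Z_0)/(Z_L + Z_0) = (364 − j684)/(1054 − j684)
|Γ| = 775/1260 = 0.617
VSWR = (1 + |Γ|)/(1 − |Γ|) = 1.62/0.383

VSWR ≈ 4.22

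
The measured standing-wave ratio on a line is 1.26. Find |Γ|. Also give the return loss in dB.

|Γ| = (S − 1)/(S + 1) = (1.26 − 1)/(1.26 + 1) = 0.26/2.26
RL = −20·log₁₀|Γ| = −20·log₁₀(0.115)

|Γ| ≈ 0.115; return loss ≈ 18.8 dB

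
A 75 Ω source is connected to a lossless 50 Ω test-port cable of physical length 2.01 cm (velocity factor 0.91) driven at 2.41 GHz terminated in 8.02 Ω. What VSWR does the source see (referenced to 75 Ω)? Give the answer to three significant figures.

VSWR ≈ 5.19

λ = v/f = 0.91·c / 2.41 GHz = 0.113 m
βl = 2π·l/λ = 2π × 0.177 = 63.9°
tan(βl) = 2.04
Z_in = Z_0·(Z_L + jZ_0·tanβl)/(Z_0 + jZ_L·tanβl) = 37.4 + j89.7 Ω
Γ_s = (Z_in − Z_s)/(Z_in + Z_s) = (-37.6 + j89.7)/(112 + j89.7), |Γ_s| = 0.677
VSWR = (1 + |Γ_s|)/(1 − |Γ_s|)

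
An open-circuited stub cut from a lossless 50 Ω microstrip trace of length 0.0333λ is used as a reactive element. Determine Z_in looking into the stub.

βl = 2π × 0.0333 = 12°
tan(βl) = 0.212
For an open-circuited stub, Z_in = −jZ_0·cot(βl) = −jZ_0/tan(βl)

Z_in ≈ −j235 Ω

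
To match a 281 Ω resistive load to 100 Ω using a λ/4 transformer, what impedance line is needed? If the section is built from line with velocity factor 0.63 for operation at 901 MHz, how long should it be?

Z_qwt ≈ 168 Ω; length ≈ 5.24 cm

Z_qwt = √(Z_0·R_L) = √(100 × 281) = √28100
λ = 0.63·c/f = 0.21 m, so l = λ/4 = 0.0524 m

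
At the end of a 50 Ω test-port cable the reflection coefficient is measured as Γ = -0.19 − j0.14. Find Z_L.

Z_L = Z_0·(1 + Γ)/(1 − Γ) = 50·(0.81 − j0.14)/(1.19 + j0.14)

Z_L ≈ 32.9 − j9.75 Ω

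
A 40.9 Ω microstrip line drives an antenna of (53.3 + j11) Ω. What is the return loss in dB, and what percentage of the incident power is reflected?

RL ≈ 15.2 dB; 3.05% of incident power reflected

Γ = (12.4 + j11)/(94.2 + j11), |Γ| = 0.175
RL = −20·log₁₀(0.175) = 15.2 dB
P_refl/P_inc = |Γ|² = 0.0305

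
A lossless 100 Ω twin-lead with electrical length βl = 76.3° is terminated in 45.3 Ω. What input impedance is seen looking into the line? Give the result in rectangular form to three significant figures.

Z_in ≈ 181 + j73.2 Ω

tan(βl) = tan(76.3°) = 4.1
Z_in = Z_0·(Z_L + jZ_0·tanβl)/(Z_0 + jZ_L·tanβl)
     = 100·(45.3 + j410)/(100 + j186)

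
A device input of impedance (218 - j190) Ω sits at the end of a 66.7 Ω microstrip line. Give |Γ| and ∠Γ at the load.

Γ = (Z_L − Z_0)/(Z_L + Z_0) = (151.3 − j190)/(284.7 − j190)
|Γ| = 243/342 = 0.71

Γ ≈ 0.71 ∠ -17.8°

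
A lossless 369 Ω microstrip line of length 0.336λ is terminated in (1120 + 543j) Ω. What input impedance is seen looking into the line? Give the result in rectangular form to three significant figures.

Z_in ≈ 113 + j144 Ω

βl = 2π × 0.336 = 121°
tan(βl) = tan(121°) = -1.67
Z_in = Z_0·(Z_L + jZ_0·tanβl)/(Z_0 + jZ_L·tanβl)
     = 369·(1120 − j72.1)/(1270 − j1870)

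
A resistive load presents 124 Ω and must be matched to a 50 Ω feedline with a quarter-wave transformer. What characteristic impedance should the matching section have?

Z_qwt = √(Z_0·R_L) = √(50 × 124) = √6200

Z_qwt ≈ 78.7 Ω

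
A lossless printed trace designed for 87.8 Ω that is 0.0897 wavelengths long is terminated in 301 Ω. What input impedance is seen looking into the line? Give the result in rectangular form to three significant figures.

Z_in ≈ 74 − j105 Ω

βl = 2π × 0.0897 = 32.3°
tan(βl) = tan(32.3°) = 0.632
Z_in = Z_0·(Z_L + jZ_0·tanβl)/(Z_0 + jZ_L·tanβl)
     = 87.8·(301 + j55.5)/(87.8 + j190)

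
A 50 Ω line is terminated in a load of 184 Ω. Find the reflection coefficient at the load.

Γ = 0.573

Γ = (Z_L − Z_0)/(Z_L + Z_0) = (184 − 50)/(184 + 50) = 134/234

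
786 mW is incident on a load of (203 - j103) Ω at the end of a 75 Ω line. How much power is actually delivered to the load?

P_delivered ≈ 545 mW

|Γ| = |(128 − j103)/(278 − j103)| = 0.554
|Γ|² = 0.307
P_refl = |Γ|²·P_inc = 241 mW, P_del = (1 − |Γ|²)·P_inc = 545 mW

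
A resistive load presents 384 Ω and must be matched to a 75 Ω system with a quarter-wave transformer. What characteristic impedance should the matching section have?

Z_qwt ≈ 170 Ω

Z_qwt = √(Z_0·R_L) = √(75 × 384) = √28800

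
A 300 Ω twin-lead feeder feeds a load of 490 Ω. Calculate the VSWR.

Γ = (490 − 300)/(490 + 300) = 0.241
VSWR = (1 + 0.241)/(1 − 0.241)

VSWR ≈ 1.63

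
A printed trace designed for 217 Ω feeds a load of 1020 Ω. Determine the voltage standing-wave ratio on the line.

VSWR ≈ 4.7

Γ = (1020 − 217)/(1020 + 217) = 0.649
VSWR = (1 + 0.649)/(1 − 0.649)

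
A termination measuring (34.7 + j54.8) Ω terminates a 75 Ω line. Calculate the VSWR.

Γ = (Z_L − Z_0)/(Z_L + Z_0) = (-40.3 + j54.8)/(109.7 + j54.8)
|Γ| = 68/123 = 0.555
VSWR = (1 + |Γ|)/(1 − |Γ|) = 1.55/0.445

VSWR ≈ 3.49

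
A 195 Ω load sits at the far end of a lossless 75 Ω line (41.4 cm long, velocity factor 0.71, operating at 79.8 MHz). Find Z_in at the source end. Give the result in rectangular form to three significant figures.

Z_in ≈ 39.4 − j40.6 Ω

λ = v/f = 0.71·c / 79.8 MHz = 2.67 m
βl = 2π·l/λ = 2π × 0.155 = 55.8°
tan(βl) = tan(55.8°) = 1.47
Z_in = Z_0·(Z_L + jZ_0·tanβl)/(Z_0 + jZ_L·tanβl)
     = 75·(195 + j111)/(75 + j287)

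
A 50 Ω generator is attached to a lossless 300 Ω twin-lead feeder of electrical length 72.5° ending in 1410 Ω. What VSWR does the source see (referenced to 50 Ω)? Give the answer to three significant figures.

tan(βl) = 3.17
Z_in = Z_0·(Z_L + jZ_0·tanβl)/(Z_0 + jZ_L·tanβl) = 69.9 − j89.9 Ω
Γ_s = (Z_in − Z_s)/(Z_in + Z_s) = (19.9 − j89.9)/(120 − j89.9), |Γ_s| = 0.614
VSWR = (1 + |Γ_s|)/(1 − |Γ_s|)

VSWR ≈ 4.19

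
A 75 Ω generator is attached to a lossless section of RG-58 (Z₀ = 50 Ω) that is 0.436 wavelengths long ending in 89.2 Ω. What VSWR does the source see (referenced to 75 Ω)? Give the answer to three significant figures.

βl = 2π × 0.436 = 157°
tan(βl) = -0.425
Z_in = Z_0·(Z_L + jZ_0·tanβl)/(Z_0 + jZ_L·tanβl) = 66.9 + j29.5 Ω
Γ_s = (Z_in − Z_s)/(Z_in + Z_s) = (-8.15 + j29.5)/(142 + j29.5), |Γ_s| = 0.211
VSWR = (1 + |Γ_s|)/(1 − |Γ_s|)

VSWR ≈ 1.53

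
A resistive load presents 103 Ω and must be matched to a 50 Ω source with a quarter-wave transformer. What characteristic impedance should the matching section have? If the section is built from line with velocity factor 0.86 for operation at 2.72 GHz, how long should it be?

Z_qwt ≈ 71.8 Ω; length ≈ 2.37 cm

Z_qwt = √(Z_0·R_L) = √(50 × 103) = √5150
λ = 0.86·c/f = 0.0949 m, so l = λ/4 = 0.0237 m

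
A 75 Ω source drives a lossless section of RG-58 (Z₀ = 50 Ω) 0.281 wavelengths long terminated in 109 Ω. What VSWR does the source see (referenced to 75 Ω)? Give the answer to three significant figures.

VSWR ≈ 3.21

βl = 2π × 0.281 = 101°
tan(βl) = -5.07
Z_in = Z_0·(Z_L + jZ_0·tanβl)/(Z_0 + jZ_L·tanβl) = 23.6 + j7.73 Ω
Γ_s = (Z_in − Z_s)/(Z_in + Z_s) = (-51.4 + j7.73)/(98.6 + j7.73), |Γ_s| = 0.525
VSWR = (1 + |Γ_s|)/(1 − |Γ_s|)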